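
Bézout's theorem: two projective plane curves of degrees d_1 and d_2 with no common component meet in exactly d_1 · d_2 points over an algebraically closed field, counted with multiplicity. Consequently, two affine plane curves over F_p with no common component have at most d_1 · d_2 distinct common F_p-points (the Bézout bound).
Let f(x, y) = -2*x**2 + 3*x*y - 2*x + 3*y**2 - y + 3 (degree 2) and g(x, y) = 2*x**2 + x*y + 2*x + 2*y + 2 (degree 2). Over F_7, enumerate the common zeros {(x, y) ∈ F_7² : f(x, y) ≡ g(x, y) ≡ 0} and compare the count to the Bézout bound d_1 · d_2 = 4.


Common zeros: {(0, 6), (1, 5)}; count = 2; Bézout bound = 4.

deg(f) = 2, deg(g) = 2, so Bézout bound = 4.
Scan x ∈ F_7. For each x, list the y ∈ F_7 with f(x, y) ≡ 0 and those with g(x, y) ≡ 0 (mod 7); the common zeros in that column are the intersection.
  x = 0: f ≡ 0 at y ∈ {6}; g ≡ 0 at y ∈ {6}; common: {6}.
  x = 1: f ≡ 0 at y ∈ {5, 6}; g ≡ 0 at y ∈ {5}; common: {5}.
  x = 2: f ≡ 0 at y ∈ {5}; g ≡ 0 at y ∈ {0}; common: ∅.
  x = 3: f ≡ 0 at y ∈ {0, 2}; g ≡ 0 at y ∈ {6}; common: ∅.
  x = 4: f ≡ 0 at y ∈ ∅; g ≡ 0 at y ∈ {0}; common: ∅.
  x = 5: f ≡ 0 at y ∈ ∅; g ≡ 0 at y ∈ ∅; common: ∅.
  x = 6: f ≡ 0 at y ∈ {2, 4}; g ≡ 0 at y ∈ {5}; common: ∅.
Collecting: common zeros = {(0, 6), (1, 5)}, so the count is 2.
Comparison with the Bézout bound: 2 ≤ 4 = deg(f)·deg(g), as expected for curves with no common component (the affine F_7-count falls short of the bound because intersections may lie at infinity, over extension fields, or carry multiplicity).


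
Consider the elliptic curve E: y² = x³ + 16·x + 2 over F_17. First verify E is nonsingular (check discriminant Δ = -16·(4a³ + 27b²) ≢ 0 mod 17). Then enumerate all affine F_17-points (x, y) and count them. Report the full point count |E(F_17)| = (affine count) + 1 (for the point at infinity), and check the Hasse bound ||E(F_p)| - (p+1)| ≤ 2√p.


Affine points = {(0, 6), (0, 11), (1, 6), (1, 11), (2, 5), (2, 12), (3, 3), (3, 14), (6, 5), (6, 12), (7, 7), (7, 10), (8, 8), (8, 9), (9, 5), (9, 12), (11, 8), (11, 9), (12, 1), (12, 16), (15, 8), (15, 9), (16, 6), (16, 11)}; affine count = 24; |E(F_17)| = 25.

Discriminant check: Δ ∝ 4a³ + 27b² = 4·16³ + 27·2² = 4·4096 + 27·4 ≡ 2 (mod 17). Nonzero ⇒ E is nonsingular.
For each x ∈ F_17, compute rhs = x³ + 16·x + 2 mod 17, then count y ∈ F_17 with y² ≡ rhs.
  x = 0: rhs = 2, matching y values: 6, 11 (2 points).
  x = 1: rhs = 2, matching y values: 6, 11 (2 points).
  x = 2: rhs = 8, matching y values: 5, 12 (2 points).
  x = 3: rhs = 9, matching y values: 3, 14 (2 points).
  x = 4: rhs = 11, matching y values: none (0 points).
  x = 5: rhs = 3, matching y values: none (0 points).
  x = 6: rhs = 8, matching y values: 5, 12 (2 points).
  x = 7: rhs = 15, matching y values: 7, 10 (2 points).
  x = 8: rhs = 13, matching y values: 8, 9 (2 points).
  x = 9: rhs = 8, matching y values: 5, 12 (2 points).
  x = 10: rhs = 6, matching y values: none (0 points).
  x = 11: rhs = 13, matching y values: 8, 9 (2 points).
  x = 12: rhs = 1, matching y values: 1, 16 (2 points).
  x = 13: rhs = 10, matching y values: none (0 points).
  x = 14: rhs = 12, matching y values: none (0 points).
  x = 15: rhs = 13, matching y values: 8, 9 (2 points).
  x = 16: rhs = 2, matching y values: 6, 11 (2 points).
Total affine count: 24.
Full point count |E(F_17)| = 24 + 1 = 25.
Hasse bound: |25 − (17+1)| = |7| = 7 ≤ 2√17 ≈ 8.2462 ✓.


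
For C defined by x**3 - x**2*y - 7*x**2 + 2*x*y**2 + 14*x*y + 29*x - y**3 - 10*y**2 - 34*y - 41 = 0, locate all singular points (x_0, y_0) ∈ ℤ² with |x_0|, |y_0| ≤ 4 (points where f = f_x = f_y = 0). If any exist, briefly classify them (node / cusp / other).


Singular points: {(1, -3)}; classification: node.

Compute partial derivatives:
  f_x = 3*x**2 - 2*x*y - 14*x + 2*y**2 + 14*y + 29.
  f_y = -x**2 + 4*x*y + 14*x - 3*y**2 - 20*y - 34.
Scan x_0 ∈ {−4, ..., 4}. For each x_0, f_y(x_0, y) is a polynomial in y; find its integer roots y ∈ {−4, ..., 4}, then test f_x and f at those candidates.
  x = -4: f_y(-4, y) = -3*y**2 - 36*y - 106; no integer root y with |y| ≤ 4.
  x = -3: f_y(-3, y) = -3*y**2 - 32*y - 85; no integer root y with |y| ≤ 4.
  x = -2: f_y(-2, y) = -3*y**2 - 28*y - 66; no integer root y with |y| ≤ 4.
  x = -1: f_y(-1, y) = -3*y**2 - 24*y - 49; no integer root y with |y| ≤ 4.
  x = 0: f_y(0, y) = -3*y**2 - 20*y - 34; no integer root y with |y| ≤ 4.
  x = 1: f_y(1, y) = -3*y**2 - 16*y - 21; vanishes at y ∈ {-3}. (1, -3): f_x = 0, f = 0 — SINGULAR.
  x = 2: f_y(2, y) = -3*y**2 - 12*y - 10; no integer root y with |y| ≤ 4.
  x = 3: f_y(3, y) = -3*y**2 - 8*y - 1; no integer root y with |y| ≤ 4.
  x = 4: f_y(4, y) = -3*y**2 - 4*y + 6; no integer root y with |y| ≤ 4.
Only singular point on the grid: (1, -3).
Classify: substitute x = 1 + u, y = -3 + v and expand: f = u**3 - u**2*v - u**2 + 2*u*v**2 - v**3 + v**2.
No constant or linear terms (consistent with a singular point). Quadratic part: -u**2 + v**2. Cubic part: u**3 - u**2*v + 2*u*v**2 - v**3.
The quadratic part v**2 - u**2 = (v − u)(v + u) splits into two distinct linear factors, so there are two distinct tangent lines y − -3 = ±(x − 1) — this is a node (ordinary double point).
Classification: node.


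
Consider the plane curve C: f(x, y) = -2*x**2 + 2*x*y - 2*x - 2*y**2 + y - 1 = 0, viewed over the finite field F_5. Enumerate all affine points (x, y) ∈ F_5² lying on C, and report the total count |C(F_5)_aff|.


Affine F_5-points: {(1, 0), (1, 4), (2, 1), (2, 4), (3, 0), (3, 1)}; count = 6.

For each of the 25 pairs (x, y) ∈ F_5², evaluate f(x, y) mod 5. Record the zeros.
  x = 0: [0↦4, 1↦3, 2↦3, 3↦4, 4↦1]  zeros at y ∈ ∅
  x = 1: [0↦0, 1↦1, 2↦3, 3↦1, 4↦0]  zeros at y ∈ {0, 4}
  x = 2: [0↦2, 1↦0, 2↦4, 3↦4, 4↦0]  zeros at y ∈ {1, 4}
  x = 3: [0↦0, 1↦0, 2↦1, 3↦3, 4↦1]  zeros at y ∈ {0, 1}
  x = 4: [0↦4, 1↦1, 2↦4, 3↦3, 4↦3]  zeros at y ∈ ∅
Collecting zeros: affine points = {(1, 0), (1, 4), (2, 1), (2, 4), (3, 0), (3, 1)}.
Total count |C(F_5)_aff| = 6.


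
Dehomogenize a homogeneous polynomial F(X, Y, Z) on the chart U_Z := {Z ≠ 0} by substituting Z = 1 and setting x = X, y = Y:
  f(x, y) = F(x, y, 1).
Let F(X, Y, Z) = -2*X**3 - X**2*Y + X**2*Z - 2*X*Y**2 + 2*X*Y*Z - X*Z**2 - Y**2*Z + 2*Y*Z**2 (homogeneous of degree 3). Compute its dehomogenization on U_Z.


f(x, y) = -2*x**3 - x**2*y + x**2 - 2*x*y**2 + 2*x*y - x - y**2 + 2*y

On U_Z we set Z = 1. Each monomial c·X^i·Y^j·Z^k in F becomes c·x^i·y^j·1^k = c·x^i·y^j.
Substituting Z = 1: F(X, Y, 1) = -2*x**3 - x**2*y + x**2 - 2*x*y**2 + 2*x*y - x - y**2 + 2*y.
Note: deg(f) ≤ deg(F) = 3; strict inequality happens when F is divisible by Z (lost terms).


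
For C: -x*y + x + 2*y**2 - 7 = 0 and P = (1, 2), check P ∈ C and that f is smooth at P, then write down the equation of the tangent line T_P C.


Tangent line at P: -x + 7*y - 13 = 0.

Step 1: f(1, 2) = 0, so P lies on C.
Step 2: partial derivatives
  f_x(x, y) = 1 - y, f_y(x, y) = -x + 4*y.
  f_x(P) = -1, f_y(P) = 7 (gradient nonzero, so P is smooth).
Step 3: tangent line at P: -1·(x − 1) + 7·(y − 2) = 0.
Expanding: -x + 7*y - 13 = 0.


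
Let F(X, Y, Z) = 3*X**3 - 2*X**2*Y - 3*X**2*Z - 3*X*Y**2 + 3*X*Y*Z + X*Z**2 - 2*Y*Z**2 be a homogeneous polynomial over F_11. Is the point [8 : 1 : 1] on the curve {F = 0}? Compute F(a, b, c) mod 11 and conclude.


F(8,1,1) ≡ 1 (mod 11); P is NOT on the curve.

Evaluate F(8, 1, 1) term-by-term (mod 11).
  3*X**3 ↦ 3·512·1·1 = 1536
  -2*X**2*Y ↦ -2·64·1·1 = -128
  -3*X**2*Z ↦ -3·64·1·1 = -192
  -3*X*Y**2 ↦ -3·8·1·1 = -24
  3*X*Y*Z ↦ 3·8·1·1 = 24
  X*Z**2 ↦ 1·8·1·1 = 8
  -2*Y*Z**2 ↦ -2·1·1·1 = -2
Sum: F(8, 1, 1) = (1536) + (-128) + (-192) + (-24) + (24) + (8) + (-2) = 1222.
Reducing mod 11: 1222 ≡ 1 (mod 11).
Since F(a, b, c) ≡ 1 ≠ 0 (mod 11), P does NOT lie on the curve.


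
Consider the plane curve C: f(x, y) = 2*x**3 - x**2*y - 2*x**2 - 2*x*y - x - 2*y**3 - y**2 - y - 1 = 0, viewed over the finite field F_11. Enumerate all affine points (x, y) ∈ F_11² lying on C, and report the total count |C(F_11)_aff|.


Affine F_11-points: {(1, 3), (1, 5), (1, 8), (2, 2), (2, 6), (2, 8), (3, 4), (5, 10), (6, 3), (8, 1)}; count = 10.

For each of the 121 pairs (x, y) ∈ F_11², evaluate f(x, y) mod 11. Record the zeros.
  x = 0: [0↦10, 1↦6, 2↦10, 3↦10, 4↦5, 5↦5, 6↦9, 7↦5, 8↦3, 9↦2, 10↦1]  zeros at y ∈ ∅
  x = 1: [0↦9, 1↦2, 2↦3, 3↦0, 4↦3, 5↦0, 6↦1, 7↦5, 8↦0, 9↦7, 10↦3]  zeros at y ∈ {3, 5, 8}
  x = 2: [0↦5, 1↦4, 2↦0, 3↦3, 4↦1, 5↦4, 6↦0, 7↦10, 8↦0, 9↦2, 10↦4]  zeros at y ∈ {2, 6, 8}
  x = 3: [0↦10, 1↦2, 2↦2, 3↦9, 4↦0, 5↦7, 6↦7, 7↦10, 8↦4, 9↦10, 10↦5]  zeros at y ∈ {4}
  x = 4: [0↦3, 1↦8, 2↦10, 3↦8, 4↦1, 5↦10, 6↦1, 7↦6, 8↦2, 9↦10, 10↦7]  zeros at y ∈ ∅
  x = 5: [0↦7, 1↦1, 2↦3, 3↦1, 4↦5, 5↦3, 6↦5, 7↦10, 8↦6, 9↦3, 10↦0]  zeros at y ∈ {10}
  x = 6: [0↦1, 1↦4, 2↦4, 3↦0, 4↦2, 5↦9, 6↦9, 7↦1, 8↦6, 9↦1, 10↦7]  zeros at y ∈ {3}
  x = 7: [0↦8, 1↦7, 2↦3, 3↦6, 4↦4, 5↦7, 6↦3, 7↦2, 8↦3, 9↦5, 10↦7]  zeros at y ∈ ∅
  x = 8: [0↦7, 1↦0, 2↦1, 3↦9, 4↦1, 5↦9, 6↦10, 7↦3, 8↦9, 9↦5, 10↦1]  zeros at y ∈ {1}
  x = 9: [0↦10, 1↦6, 2↦10, 3↦10, 4↦5, 5↦5, 6↦9, 7↦5, 8↦3, 9↦2, 10↦1]  zeros at y ∈ ∅
  x = 10: [0↦7, 1↦4, 2↦9, 3↦10, 4↦6, 5↦7, 6↦1, 7↦9, 8↦8, 9↦8, 10↦8]  zeros at y ∈ ∅
Collecting zeros: affine points = {(1, 3), (1, 5), (1, 8), (2, 2), (2, 6), (2, 8), (3, 4), (5, 10), (6, 3), (8, 1)}.
Total count |C(F_11)_aff| = 10.


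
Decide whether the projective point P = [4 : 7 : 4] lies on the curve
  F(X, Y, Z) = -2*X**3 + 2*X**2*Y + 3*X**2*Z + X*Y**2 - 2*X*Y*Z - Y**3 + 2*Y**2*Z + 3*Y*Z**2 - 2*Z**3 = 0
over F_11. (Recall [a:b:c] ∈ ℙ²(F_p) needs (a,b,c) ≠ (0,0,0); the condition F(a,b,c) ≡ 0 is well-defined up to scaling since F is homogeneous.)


F(4,7,4) ≡ 0 (mod 11); P is on the curve.

Evaluate F(4, 7, 4) term-by-term (mod 11).
  -2*X**3 ↦ -2·64·1·1 = -128
  2*X**2*Y ↦ 2·16·7·1 = 224
  3*X**2*Z ↦ 3·16·1·4 = 192
  X*Y**2 ↦ 1·4·49·1 = 196
  -2*X*Y*Z ↦ -2·4·7·4 = -224
  -Y**3 ↦ -1·1·343·1 = -343
  2*Y**2*Z ↦ 2·1·49·4 = 392
  3*Y*Z**2 ↦ 3·1·7·16 = 336
  -2*Z**3 ↦ -2·1·1·64 = -128
Sum: F(4, 7, 4) = (-128) + (224) + (192) + (196) + (-224) + (-343) + (392) + (336) + (-128) = 517.
Reducing mod 11: 517 ≡ 0 (mod 11).
Since F(a, b, c) ≡ 0 (mod 11), P lies on the curve.


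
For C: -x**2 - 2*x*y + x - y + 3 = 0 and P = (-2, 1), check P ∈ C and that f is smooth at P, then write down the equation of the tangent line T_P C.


Tangent line at P: 3*x + 3*y + 3 = 0.

Step 1: f(-2, 1) = 0, so P lies on C.
Step 2: partial derivatives
  f_x(x, y) = -2*x - 2*y + 1, f_y(x, y) = -2*x - 1.
  f_x(P) = 3, f_y(P) = 3 (gradient nonzero, so P is smooth).
Step 3: tangent line at P: 3·(x − -2) + 3·(y − 1) = 0.
Expanding: 3*x + 3*y + 3 = 0.


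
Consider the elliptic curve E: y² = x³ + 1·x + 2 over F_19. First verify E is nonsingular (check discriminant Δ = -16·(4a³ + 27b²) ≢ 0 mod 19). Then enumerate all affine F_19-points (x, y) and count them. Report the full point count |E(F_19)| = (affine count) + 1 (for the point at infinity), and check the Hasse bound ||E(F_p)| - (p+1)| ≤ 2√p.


Affine points = {(1, 2), (1, 17), (8, 3), (8, 16), (10, 9), (10, 10), (14, 9), (14, 10), (17, 7), (17, 12), (18, 0)}; affine count = 11; |E(F_19)| = 12.

Discriminant check: Δ ∝ 4a³ + 27b² = 4·1³ + 27·2² = 4·1 + 27·4 ≡ 17 (mod 19). Nonzero ⇒ E is nonsingular.
For each x ∈ F_19, compute rhs = x³ + 1·x + 2 mod 19, then count y ∈ F_19 with y² ≡ rhs.
  x = 0: rhs = 2, matching y values: none (0 points).
  x = 1: rhs = 4, matching y values: 2, 17 (2 points).
  x = 2: rhs = 12, matching y values: none (0 points).
  x = 3: rhs = 13, matching y values: none (0 points).
  x = 4: rhs = 13, matching y values: none (0 points).
  x = 5: rhs = 18, matching y values: none (0 points).
  x = 6: rhs = 15, matching y values: none (0 points).
  x = 7: rhs = 10, matching y values: none (0 points).
  x = 8: rhs = 9, matching y values: 3, 16 (2 points).
  x = 9: rhs = 18, matching y values: none (0 points).
  x = 10: rhs = 5, matching y values: 9, 10 (2 points).
  x = 11: rhs = 14, matching y values: none (0 points).
  x = 12: rhs = 13, matching y values: none (0 points).
  x = 13: rhs = 8, matching y values: none (0 points).
  x = 14: rhs = 5, matching y values: 9, 10 (2 points).
  x = 15: rhs = 10, matching y values: none (0 points).
  x = 16: rhs = 10, matching y values: none (0 points).
  x = 17: rhs = 11, matching y values: 7, 12 (2 points).
  x = 18: rhs = 0, matching y values: 0 (1 points).
Total affine count: 11.
Full point count |E(F_19)| = 11 + 1 = 12.
Hasse bound: |12 − (19+1)| = |-8| = 8 ≤ 2√19 ≈ 8.7178 ✓.


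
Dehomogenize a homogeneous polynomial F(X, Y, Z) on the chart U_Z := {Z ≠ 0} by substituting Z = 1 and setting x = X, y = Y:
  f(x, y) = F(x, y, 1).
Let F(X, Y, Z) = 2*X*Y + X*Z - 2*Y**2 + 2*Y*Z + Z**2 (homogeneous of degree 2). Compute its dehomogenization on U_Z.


f(x, y) = 2*x*y + x - 2*y**2 + 2*y + 1

On U_Z we set Z = 1. Each monomial c·X^i·Y^j·Z^k in F becomes c·x^i·y^j·1^k = c·x^i·y^j.
Substituting Z = 1: F(X, Y, 1) = 2*x*y + x - 2*y**2 + 2*y + 1.
Note: deg(f) ≤ deg(F) = 2; strict inequality happens when F is divisible by Z (lost terms).


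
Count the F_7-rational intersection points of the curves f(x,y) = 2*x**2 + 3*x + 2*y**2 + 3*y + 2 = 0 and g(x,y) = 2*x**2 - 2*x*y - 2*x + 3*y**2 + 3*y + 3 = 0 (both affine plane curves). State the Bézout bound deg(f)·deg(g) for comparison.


Common zeros: {(3, 6), (6, 3)}; count = 2; Bézout bound = 4.

deg(f) = 2, deg(g) = 2, so Bézout bound = 4.
Scan x ∈ F_7. For each x, list the y ∈ F_7 with f(x, y) ≡ 0 and those with g(x, y) ≡ 0 (mod 7); the common zeros in that column are the intersection.
  x = 0: f ≡ 0 at y ∈ {1}; g ≡ 0 at y ∈ {2, 4}; common: ∅.
  x = 1: f ≡ 0 at y ∈ {0, 2}; g ≡ 0 at y ∈ {1}; common: ∅.
  x = 2: f ≡ 0 at y ∈ {1}; g ≡ 0 at y ∈ {0, 5}; common: ∅.
  x = 3: f ≡ 0 at y ∈ {3, 6}; g ≡ 0 at y ∈ {2, 6}; common: {6}.
  x = 4: f ≡ 0 at y ∈ ∅; g ≡ 0 at y ∈ {5, 6}; common: ∅.
  x = 5: f ≡ 0 at y ∈ ∅; g ≡ 0 at y ∈ {3, 4}; common: ∅.
  x = 6: f ≡ 0 at y ∈ {3, 6}; g ≡ 0 at y ∈ {0, 3}; common: {3}.
Collecting: common zeros = {(3, 6), (6, 3)}, so the count is 2.
Comparison with the Bézout bound: 2 ≤ 4 = deg(f)·deg(g), as expected for curves with no common component (the affine F_7-count falls short of the bound because intersections may lie at infinity, over extension fields, or carry multiplicity).


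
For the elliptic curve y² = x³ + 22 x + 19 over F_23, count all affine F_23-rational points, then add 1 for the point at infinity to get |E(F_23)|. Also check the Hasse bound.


Affine points = {(2, 5), (2, 18), (5, 1), (5, 22), (9, 7), (9, 16), (13, 8), (13, 15), (14, 9), (14, 14), (17, 4), (17, 19), (20, 8), (20, 15), (21, 6), (21, 17)}; affine count = 16; |E(F_23)| = 17.

Discriminant check: Δ ∝ 4a³ + 27b² = 4·22³ + 27·19² = 4·10648 + 27·361 ≡ 14 (mod 23). Nonzero ⇒ E is nonsingular.
For each x ∈ F_23, compute rhs = x³ + 22·x + 19 mod 23, then count y ∈ F_23 with y² ≡ rhs.
  x = 0: rhs = 19, matching y values: none (0 points).
  x = 1: rhs = 19, matching y values: none (0 points).
  x = 2: rhs = 2, matching y values: 5, 18 (2 points).
  x = 3: rhs = 20, matching y values: none (0 points).
  x = 4: rhs = 10, matching y values: none (0 points).
  x = 5: rhs = 1, matching y values: 1, 22 (2 points).
  x = 6: rhs = 22, matching y values: none (0 points).
  x = 7: rhs = 10, matching y values: none (0 points).
  x = 8: rhs = 17, matching y values: none (0 points).
  x = 9: rhs = 3, matching y values: 7, 16 (2 points).
  x = 10: rhs = 20, matching y values: none (0 points).
  x = 11: rhs = 5, matching y values: none (0 points).
  x = 12: rhs = 10, matching y values: none (0 points).
  x = 13: rhs = 18, matching y values: 8, 15 (2 points).
  x = 14: rhs = 12, matching y values: 9, 14 (2 points).
  x = 15: rhs = 21, matching y values: none (0 points).
  x = 16: rhs = 5, matching y values: none (0 points).
  x = 17: rhs = 16, matching y values: 4, 19 (2 points).
  x = 18: rhs = 14, matching y values: none (0 points).
  x = 19: rhs = 5, matching y values: none (0 points).
  x = 20: rhs = 18, matching y values: 8, 15 (2 points).
  x = 21: rhs = 13, matching y values: 6, 17 (2 points).
  x = 22: rhs = 19, matching y values: none (0 points).
Total affine count: 16.
Full point count |E(F_23)| = 16 + 1 = 17.
Hasse bound: |17 − (23+1)| = |-7| = 7 ≤ 2√23 ≈ 9.5917 ✓.


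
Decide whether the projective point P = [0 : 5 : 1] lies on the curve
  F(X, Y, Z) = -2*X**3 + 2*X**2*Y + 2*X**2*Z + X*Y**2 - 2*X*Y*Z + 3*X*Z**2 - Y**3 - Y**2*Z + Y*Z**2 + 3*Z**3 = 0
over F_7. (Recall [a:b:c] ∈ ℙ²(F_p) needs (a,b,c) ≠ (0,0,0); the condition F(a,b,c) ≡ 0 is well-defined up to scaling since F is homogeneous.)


F(0,5,1) ≡ 5 (mod 7); P is NOT on the curve.

Evaluate F(0, 5, 1) term-by-term (mod 7).
  -2*X**3 ↦ -2·0·1·1 = 0
  2*X**2*Y ↦ 2·0·5·1 = 0
  2*X**2*Z ↦ 2·0·1·1 = 0
  X*Y**2 ↦ 1·0·25·1 = 0
  -2*X*Y*Z ↦ -2·0·5·1 = 0
  3*X*Z**2 ↦ 3·0·1·1 = 0
  -Y**3 ↦ -1·1·125·1 = -125
  -Y**2*Z ↦ -1·1·25·1 = -25
  Y*Z**2 ↦ 1·1·5·1 = 5
  3*Z**3 ↦ 3·1·1·1 = 3
Sum: F(0, 5, 1) = (0) + (0) + (0) + (0) + (0) + (0) + (-125) + (-25) + (5) + (3) = -142.
Reducing mod 7: -142 ≡ 5 (mod 7).
Since F(a, b, c) ≡ 5 ≠ 0 (mod 7), P does NOT lie on the curve.


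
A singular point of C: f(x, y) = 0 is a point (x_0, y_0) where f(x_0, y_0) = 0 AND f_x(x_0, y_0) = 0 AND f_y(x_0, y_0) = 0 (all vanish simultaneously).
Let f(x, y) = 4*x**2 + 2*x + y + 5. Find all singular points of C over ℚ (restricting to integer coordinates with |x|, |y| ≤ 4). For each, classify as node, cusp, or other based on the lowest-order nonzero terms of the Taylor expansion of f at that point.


No singular points in the scanned grid; C is smooth there.

Compute partial derivatives:
  f_x = 8*x + 2.
  f_y = 1.
f_y = 1 is a nonzero constant, so f_y never vanishes: no point (x, y) can satisfy f = f_x = f_y = 0. In particular no (x, y) ∈ {−4, ..., 4}² is singular; the curve is smooth.


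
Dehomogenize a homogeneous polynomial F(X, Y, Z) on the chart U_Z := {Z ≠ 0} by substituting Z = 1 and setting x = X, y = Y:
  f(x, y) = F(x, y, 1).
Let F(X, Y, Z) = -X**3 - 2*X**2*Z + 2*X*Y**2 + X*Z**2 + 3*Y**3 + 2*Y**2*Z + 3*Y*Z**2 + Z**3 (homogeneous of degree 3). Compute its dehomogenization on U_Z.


f(x, y) = -x**3 - 2*x**2 + 2*x*y**2 + x + 3*y**3 + 2*y**2 + 3*y + 1

On U_Z we set Z = 1. Each monomial c·X^i·Y^j·Z^k in F becomes c·x^i·y^j·1^k = c·x^i·y^j.
Substituting Z = 1: F(X, Y, 1) = -x**3 - 2*x**2 + 2*x*y**2 + x + 3*y**3 + 2*y**2 + 3*y + 1.
Note: deg(f) ≤ deg(F) = 3; strict inequality happens when F is divisible by Z (lost terms).


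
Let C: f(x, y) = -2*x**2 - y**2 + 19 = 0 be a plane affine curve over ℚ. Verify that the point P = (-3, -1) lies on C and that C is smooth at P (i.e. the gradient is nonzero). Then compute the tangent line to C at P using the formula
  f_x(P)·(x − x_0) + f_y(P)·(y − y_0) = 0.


Tangent line at P: 12*x + 2*y + 38 = 0.

Step 1: f(-3, -1) = 0, so P lies on C.
Step 2: partial derivatives
  f_x(x, y) = -4*x, f_y(x, y) = -2*y.
  f_x(P) = 12, f_y(P) = 2 (gradient nonzero, so P is smooth).
Step 3: tangent line at P: 12·(x − -3) + 2·(y − -1) = 0.
Expanding: 12*x + 2*y + 38 = 0.


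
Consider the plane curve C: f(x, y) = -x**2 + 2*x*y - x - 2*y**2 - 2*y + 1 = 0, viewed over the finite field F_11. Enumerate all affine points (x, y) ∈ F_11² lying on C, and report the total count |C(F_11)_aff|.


Affine F_11-points: {(0, 2), (0, 8), (1, 4), (1, 7), (3, 0), (3, 2), (4, 6), (4, 8), (6, 1), (6, 4), (7, 0), (7, 6)}; count = 12.

For each of the 121 pairs (x, y) ∈ F_11², evaluate f(x, y) mod 11. Record the zeros.
  x = 0: [0↦1, 1↦8, 2↦0, 3↦10, 4↦5, 5↦7, 6↦5, 7↦10, 8↦0, 9↦8, 10↦1]  zeros at y ∈ {2, 8}
  x = 1: [0↦10, 1↦8, 2↦2, 3↦3, 4↦0, 5↦4, 6↦4, 7↦0, 8↦3, 9↦2, 10↦8]  zeros at y ∈ {4, 7}
  x = 2: [0↦6, 1↦6, 2↦2, 3↦5, 4↦4, 5↦10, 6↦1, 7↦10, 8↦4, 9↦5, 10↦2]  zeros at y ∈ ∅
  x = 3: [0↦0, 1↦2, 2↦0, 3↦5, 4↦6, 5↦3, 6↦7, 7↦7, 8↦3, 9↦6, 10↦5]  zeros at y ∈ {0, 2}
  x = 4: [0↦3, 1↦7, 2↦7, 3↦3, 4↦6, 5↦5, 6↦0, 7↦2, 8↦0, 9↦5, 10↦6]  zeros at y ∈ {6, 8}
  x = 5: [0↦4, 1↦10, 2↦1, 3↦10, 4↦4, 5↦5, 6↦2, 7↦6, 8↦6, 9↦2, 10↦5]  zeros at y ∈ ∅
  x = 6: [0↦3, 1↦0, 2↦4, 3↦4, 4↦0, 5↦3, 6↦2, 7↦8, 8↦10, 9↦8, 10↦2]  zeros at y ∈ {1, 4}
  x = 7: [0↦0, 1↦10, 2↦5, 3↦7, 4↦5, 5↦10, 6↦0, 7↦8, 8↦1, 9↦1, 10↦8]  zeros at y ∈ {0, 6}
  x = 8: [0↦6, 1↦7, 2↦4, 3↦8, 4↦8, 5↦4, 6↦7, 7↦6, 8↦1, 9↦3, 10↦1]  zeros at y ∈ ∅
  x = 9: [0↦10, 1↦2, 2↦1, 3↦7, 4↦9, 5↦7, 6↦1, 7↦2, 8↦10, 9↦3, 10↦3]  zeros at y ∈ ∅
  x = 10: [0↦1, 1↦6, 2↦7, 3↦4, 4↦8, 5↦8, 6↦4, 7↦7, 8↦6, 9↦1, 10↦3]  zeros at y ∈ ∅
Collecting zeros: affine points = {(0, 2), (0, 8), (1, 4), (1, 7), (3, 0), (3, 2), (4, 6), (4, 8), (6, 1), (6, 4), (7, 0), (7, 6)}.
Total count |C(F_11)_aff| = 12.


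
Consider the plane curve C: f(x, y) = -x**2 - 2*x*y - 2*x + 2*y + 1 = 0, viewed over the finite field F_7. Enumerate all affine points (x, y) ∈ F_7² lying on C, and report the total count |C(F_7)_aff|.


Affine F_7-points: {(0, 3), (2, 0), (3, 0), (4, 2), (5, 1), (6, 3)}; count = 6.

For each of the 49 pairs (x, y) ∈ F_7², evaluate f(x, y) mod 7. Record the zeros.
  x = 0: [0↦1, 1↦3, 2↦5, 3↦0, 4↦2, 5↦4, 6↦6]  zeros at y ∈ {3}
  x = 1: [0↦5, 1↦5, 2↦5, 3↦5, 4↦5, 5↦5, 6↦5]  zeros at y ∈ ∅
  x = 2: [0↦0, 1↦5, 2↦3, 3↦1, 4↦6, 5↦4, 6↦2]  zeros at y ∈ {0}
  x = 3: [0↦0, 1↦3, 2↦6, 3↦2, 4↦5, 5↦1, 6↦4]  zeros at y ∈ {0}
  x = 4: [0↦5, 1↦6, 2↦0, 3↦1, 4↦2, 5↦3, 6↦4]  zeros at y ∈ {2}
  x = 5: [0↦1, 1↦0, 2↦6, 3↦5, 4↦4, 5↦3, 6↦2]  zeros at y ∈ {1}
  x = 6: [0↦2, 1↦6, 2↦3, 3↦0, 4↦4, 5↦1, 6↦5]  zeros at y ∈ {3}
Collecting zeros: affine points = {(0, 3), (2, 0), (3, 0), (4, 2), (5, 1), (6, 3)}.
Total count |C(F_7)_aff| = 6.


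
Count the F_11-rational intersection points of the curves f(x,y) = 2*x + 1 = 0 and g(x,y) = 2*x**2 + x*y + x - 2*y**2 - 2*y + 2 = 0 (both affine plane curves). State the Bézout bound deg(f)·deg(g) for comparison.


Common zeros: {(5, 2), (5, 5)}; count = 2; Bézout bound = 2.

deg(f) = 1, deg(g) = 2, so Bézout bound = 2.
Scan x ∈ F_11. For each x, list the y ∈ F_11 with f(x, y) ≡ 0 and those with g(x, y) ≡ 0 (mod 11); the common zeros in that column are the intersection.
  x = 0: f ≡ 0 at y ∈ ∅; g ≡ 0 at y ∈ {3, 7}; common: ∅.
  x = 1: f ≡ 0 at y ∈ ∅; g ≡ 0 at y ∈ ∅; common: ∅.
  x = 2: f ≡ 0 at y ∈ ∅; g ≡ 0 at y ∈ ∅; common: ∅.
  x = 3: f ≡ 0 at y ∈ ∅; g ≡ 0 at y ∈ {1, 5}; common: ∅.
  x = 4: f ≡ 0 at y ∈ ∅; g ≡ 0 at y ∈ {6}; common: ∅.
  x = 5: f ≡ 0 at y ∈ {0, 1, 2, 3, 4, 5, 6, 7, 8, 9, 10}; g ≡ 0 at y ∈ {2, 5}; common: {2, 5}.
  x = 6: f ≡ 0 at y ∈ ∅; g ≡ 0 at y ∈ ∅; common: ∅.
  x = 7: f ≡ 0 at y ∈ ∅; g ≡ 0 at y ∈ {1, 7}; common: ∅.
  x = 8: f ≡ 0 at y ∈ ∅; g ≡ 0 at y ∈ ∅; common: ∅.
  x = 9: f ≡ 0 at y ∈ ∅; g ≡ 0 at y ∈ {3, 6}; common: ∅.
  x = 10: f ≡ 0 at y ∈ ∅; g ≡ 0 at y ∈ {2}; common: ∅.
Collecting: common zeros = {(5, 2), (5, 5)}, so the count is 2.
Comparison with the Bézout bound: 2 ≤ 2 = deg(f)·deg(g), as expected for curves with no common component (the bound is attained).


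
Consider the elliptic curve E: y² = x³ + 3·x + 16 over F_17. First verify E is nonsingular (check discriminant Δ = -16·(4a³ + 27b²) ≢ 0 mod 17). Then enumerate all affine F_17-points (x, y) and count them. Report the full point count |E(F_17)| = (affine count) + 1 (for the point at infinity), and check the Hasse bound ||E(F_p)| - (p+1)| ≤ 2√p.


Affine points = {(0, 4), (0, 13), (2, 8), (2, 9), (3, 1), (3, 16), (8, 5), (8, 12), (10, 3), (10, 14), (13, 5), (13, 12), (15, 6), (15, 11)}; affine count = 14; |E(F_17)| = 15.

Discriminant check: Δ ∝ 4a³ + 27b² = 4·3³ + 27·16² = 4·27 + 27·256 ≡ 16 (mod 17). Nonzero ⇒ E is nonsingular.
For each x ∈ F_17, compute rhs = x³ + 3·x + 16 mod 17, then count y ∈ F_17 with y² ≡ rhs.
  x = 0: rhs = 16, matching y values: 4, 13 (2 points).
  x = 1: rhs = 3, matching y values: none (0 points).
  x = 2: rhs = 13, matching y values: 8, 9 (2 points).
  x = 3: rhs = 1, matching y values: 1, 16 (2 points).
  x = 4: rhs = 7, matching y values: none (0 points).
  x = 5: rhs = 3, matching y values: none (0 points).
  x = 6: rhs = 12, matching y values: none (0 points).
  x = 7: rhs = 6, matching y values: none (0 points).
  x = 8: rhs = 8, matching y values: 5, 12 (2 points).
  x = 9: rhs = 7, matching y values: none (0 points).
  x = 10: rhs = 9, matching y values: 3, 14 (2 points).
  x = 11: rhs = 3, matching y values: none (0 points).
  x = 12: rhs = 12, matching y values: none (0 points).
  x = 13: rhs = 8, matching y values: 5, 12 (2 points).
  x = 14: rhs = 14, matching y values: none (0 points).
  x = 15: rhs = 2, matching y values: 6, 11 (2 points).
  x = 16: rhs = 12, matching y values: none (0 points).
Total affine count: 14.
Full point count |E(F_17)| = 14 + 1 = 15.
Hasse bound: |15 − (17+1)| = |-3| = 3 ≤ 2√17 ≈ 8.2462 ✓.


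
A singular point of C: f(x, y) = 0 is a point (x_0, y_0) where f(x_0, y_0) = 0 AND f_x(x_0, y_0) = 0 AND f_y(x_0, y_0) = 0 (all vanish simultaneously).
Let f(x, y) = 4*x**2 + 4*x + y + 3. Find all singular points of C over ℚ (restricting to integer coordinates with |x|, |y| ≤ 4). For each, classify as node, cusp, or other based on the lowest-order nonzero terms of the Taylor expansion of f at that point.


No singular points in the scanned grid; C is smooth there.

Compute partial derivatives:
  f_x = 8*x + 4.
  f_y = 1.
f_y = 1 is a nonzero constant, so f_y never vanishes: no point (x, y) can satisfy f = f_x = f_y = 0. In particular no (x, y) ∈ {−4, ..., 4}² is singular; the curve is smooth.


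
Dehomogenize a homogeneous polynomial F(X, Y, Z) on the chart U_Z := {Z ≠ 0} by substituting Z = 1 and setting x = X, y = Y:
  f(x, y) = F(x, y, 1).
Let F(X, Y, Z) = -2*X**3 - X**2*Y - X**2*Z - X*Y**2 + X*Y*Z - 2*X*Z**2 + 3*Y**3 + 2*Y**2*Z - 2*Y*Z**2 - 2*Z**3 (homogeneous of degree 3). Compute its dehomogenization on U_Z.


f(x, y) = -2*x**3 - x**2*y - x**2 - x*y**2 + x*y - 2*x + 3*y**3 + 2*y**2 - 2*y - 2

On U_Z we set Z = 1. Each monomial c·X^i·Y^j·Z^k in F becomes c·x^i·y^j·1^k = c·x^i·y^j.
Substituting Z = 1: F(X, Y, 1) = -2*x**3 - x**2*y - x**2 - x*y**2 + x*y - 2*x + 3*y**3 + 2*y**2 - 2*y - 2.
Note: deg(f) ≤ deg(F) = 3; strict inequality happens when F is divisible by Z (lost terms).


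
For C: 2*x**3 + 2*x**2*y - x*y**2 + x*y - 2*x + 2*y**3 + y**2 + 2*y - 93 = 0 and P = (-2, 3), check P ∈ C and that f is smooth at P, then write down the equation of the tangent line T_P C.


Tangent line at P: -8*x + 80*y - 256 = 0.

Step 1: f(-2, 3) = 0, so P lies on C.
Step 2: partial derivatives
  f_x(x, y) = 6*x**2 + 4*x*y - y**2 + y - 2, f_y(x, y) = 2*x**2 - 2*x*y + x + 6*y**2 + 2*y + 2.
  f_x(P) = -8, f_y(P) = 80 (gradient nonzero, so P is smooth).
Step 3: tangent line at P: -8·(x − -2) + 80·(y − 3) = 0.
Expanding: -8*x + 80*y - 256 = 0.


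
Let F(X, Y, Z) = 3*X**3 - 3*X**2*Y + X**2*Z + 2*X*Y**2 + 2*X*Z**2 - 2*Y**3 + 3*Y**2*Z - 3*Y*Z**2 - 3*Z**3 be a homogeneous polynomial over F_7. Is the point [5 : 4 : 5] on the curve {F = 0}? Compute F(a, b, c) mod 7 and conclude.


F(5,4,5) ≡ 5 (mod 7); P is NOT on the curve.

Evaluate F(5, 4, 5) term-by-term (mod 7).
  3*X**3 ↦ 3·125·1·1 = 375
  -3*X**2*Y ↦ -3·25·4·1 = -300
  X**2*Z ↦ 1·25·1·5 = 125
  2*X*Y**2 ↦ 2·5·16·1 = 160
  2*X*Z**2 ↦ 2·5·1·25 = 250
  -2*Y**3 ↦ -2·1·64·1 = -128
  3*Y**2*Z ↦ 3·1·16·5 = 240
  -3*Y*Z**2 ↦ -3·1·4·25 = -300
  -3*Z**3 ↦ -3·1·1·125 = -375
Sum: F(5, 4, 5) = (375) + (-300) + (125) + (160) + (250) + (-128) + (240) + (-300) + (-375) = 47.
Reducing mod 7: 47 ≡ 5 (mod 7).
Since F(a, b, c) ≡ 5 ≠ 0 (mod 7), P does NOT lie on the curve.


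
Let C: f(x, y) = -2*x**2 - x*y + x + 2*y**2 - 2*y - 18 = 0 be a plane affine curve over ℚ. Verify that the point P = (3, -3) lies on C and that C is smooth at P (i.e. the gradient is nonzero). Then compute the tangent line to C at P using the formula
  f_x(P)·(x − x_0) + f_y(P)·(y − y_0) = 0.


Tangent line at P: -8*x - 17*y - 27 = 0.

Step 1: f(3, -3) = 0, so P lies on C.
Step 2: partial derivatives
  f_x(x, y) = -4*x - y + 1, f_y(x, y) = -x + 4*y - 2.
  f_x(P) = -8, f_y(P) = -17 (gradient nonzero, so P is smooth).
Step 3: tangent line at P: -8·(x − 3) + -17·(y − -3) = 0.
Expanding: -8*x - 17*y - 27 = 0.


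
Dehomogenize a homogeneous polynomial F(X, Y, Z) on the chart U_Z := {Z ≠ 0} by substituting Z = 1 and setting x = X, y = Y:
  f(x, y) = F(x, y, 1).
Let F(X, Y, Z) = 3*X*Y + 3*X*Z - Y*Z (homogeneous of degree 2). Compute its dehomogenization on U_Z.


f(x, y) = 3*x*y + 3*x - y

On U_Z we set Z = 1. Each monomial c·X^i·Y^j·Z^k in F becomes c·x^i·y^j·1^k = c·x^i·y^j.
Substituting Z = 1: F(X, Y, 1) = 3*x*y + 3*x - y.
Note: deg(f) ≤ deg(F) = 2; strict inequality happens when F is divisible by Z (lost terms).


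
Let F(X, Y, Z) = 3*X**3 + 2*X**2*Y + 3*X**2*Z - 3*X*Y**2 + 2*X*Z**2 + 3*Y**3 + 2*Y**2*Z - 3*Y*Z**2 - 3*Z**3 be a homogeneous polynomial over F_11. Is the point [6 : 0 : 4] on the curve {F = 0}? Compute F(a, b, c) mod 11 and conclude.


F(6,0,4) ≡ 2 (mod 11); P is NOT on the curve.

Evaluate F(6, 0, 4) term-by-term (mod 11).
  3*X**3 ↦ 3·216·1·1 = 648
  2*X**2*Y ↦ 2·36·0·1 = 0
  3*X**2*Z ↦ 3·36·1·4 = 432
  -3*X*Y**2 ↦ -3·6·0·1 = 0
  2*X*Z**2 ↦ 2·6·1·16 = 192
  3*Y**3 ↦ 3·1·0·1 = 0
  2*Y**2*Z ↦ 2·1·0·4 = 0
  -3*Y*Z**2 ↦ -3·1·0·16 = 0
  -3*Z**3 ↦ -3·1·1·64 = -192
Sum: F(6, 0, 4) = (648) + (0) + (432) + (0) + (192) + (0) + (0) + (0) + (-192) = 1080.
Reducing mod 11: 1080 ≡ 2 (mod 11).
Since F(a, b, c) ≡ 2 ≠ 0 (mod 11), P does NOT lie on the curve.


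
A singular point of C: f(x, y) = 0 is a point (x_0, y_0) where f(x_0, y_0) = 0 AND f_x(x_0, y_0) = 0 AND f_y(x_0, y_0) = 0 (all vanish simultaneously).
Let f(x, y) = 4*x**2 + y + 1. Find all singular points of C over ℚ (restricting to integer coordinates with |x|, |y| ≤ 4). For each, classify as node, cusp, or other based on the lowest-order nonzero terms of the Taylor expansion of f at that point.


No singular points in the scanned grid; C is smooth there.

Compute partial derivatives:
  f_x = 8*x.
  f_y = 1.
f_y = 1 is a nonzero constant, so f_y never vanishes: no point (x, y) can satisfy f = f_x = f_y = 0. In particular no (x, y) ∈ {−4, ..., 4}² is singular; the curve is smooth.


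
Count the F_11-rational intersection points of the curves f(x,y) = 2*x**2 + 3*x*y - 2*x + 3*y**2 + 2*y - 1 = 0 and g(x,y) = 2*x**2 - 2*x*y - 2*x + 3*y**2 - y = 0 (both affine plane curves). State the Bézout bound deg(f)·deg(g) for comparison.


Common zeros: {(0, 4), (8, 10)}; count = 2; Bézout bound = 4.

deg(f) = 2, deg(g) = 2, so Bézout bound = 4.
Scan x ∈ F_11. For each x, list the y ∈ F_11 with f(x, y) ≡ 0 and those with g(x, y) ≡ 0 (mod 11); the common zeros in that column are the intersection.
  x = 0: f ≡ 0 at y ∈ {4, 10}; g ≡ 0 at y ∈ {0, 4}; common: {4}.
  x = 1: f ≡ 0 at y ∈ {5, 8}; g ≡ 0 at y ∈ {0, 1}; common: ∅.
  x = 2: f ≡ 0 at y ∈ ∅; g ≡ 0 at y ∈ ∅; common: ∅.
  x = 3: f ≡ 0 at y ∈ {0}; g ≡ 0 at y ∈ {7, 10}; common: ∅.
  x = 4: f ≡ 0 at y ∈ ∅; g ≡ 0 at y ∈ ∅; common: ∅.
  x = 5: f ≡ 0 at y ∈ ∅; g ≡ 0 at y ∈ {4, 7}; common: ∅.
  x = 6: f ≡ 0 at y ∈ {4}; g ≡ 0 at y ∈ ∅; common: ∅.
  x = 7: f ≡ 0 at y ∈ ∅; g ≡ 0 at y ∈ {2, 3}; common: ∅.
  x = 8: f ≡ 0 at y ∈ {7, 10}; g ≡ 0 at y ∈ {3, 10}; common: {10}.
  x = 9: f ≡ 0 at y ∈ {0, 5}; g ≡ 0 at y ∈ ∅; common: ∅.
  x = 10: f ≡ 0 at y ∈ {7, 8}; g ≡ 0 at y ∈ ∅; common: ∅.
Collecting: common zeros = {(0, 4), (8, 10)}, so the count is 2.
Comparison with the Bézout bound: 2 ≤ 4 = deg(f)·deg(g), as expected for curves with no common component (the affine F_11-count falls short of the bound because intersections may lie at infinity, over extension fields, or carry multiplicity).


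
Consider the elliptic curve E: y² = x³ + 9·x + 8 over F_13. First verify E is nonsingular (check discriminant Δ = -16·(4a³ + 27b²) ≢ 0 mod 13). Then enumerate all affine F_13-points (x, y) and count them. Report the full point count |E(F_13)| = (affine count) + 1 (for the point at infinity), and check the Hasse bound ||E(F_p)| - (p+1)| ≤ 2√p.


Affine points = {(3, 6), (3, 7), (4, 2), (4, 11), (5, 3), (5, 10), (9, 5), (9, 8)}; affine count = 8; |E(F_13)| = 9.

Discriminant check: Δ ∝ 4a³ + 27b² = 4·9³ + 27·8² = 4·729 + 27·64 ≡ 3 (mod 13). Nonzero ⇒ E is nonsingular.
For each x ∈ F_13, compute rhs = x³ + 9·x + 8 mod 13, then count y ∈ F_13 with y² ≡ rhs.
  x = 0: rhs = 8, matching y values: none (0 points).
  x = 1: rhs = 5, matching y values: none (0 points).
  x = 2: rhs = 8, matching y values: none (0 points).
  x = 3: rhs = 10, matching y values: 6, 7 (2 points).
  x = 4: rhs = 4, matching y values: 2, 11 (2 points).
  x = 5: rhs = 9, matching y values: 3, 10 (2 points).
  x = 6: rhs = 5, matching y values: none (0 points).
  x = 7: rhs = 11, matching y values: none (0 points).
  x = 8: rhs = 7, matching y values: none (0 points).
  x = 9: rhs = 12, matching y values: 5, 8 (2 points).
  x = 10: rhs = 6, matching y values: none (0 points).
  x = 11: rhs = 8, matching y values: none (0 points).
  x = 12: rhs = 11, matching y values: none (0 points).
Total affine count: 8.
Full point count |E(F_13)| = 8 + 1 = 9.
Hasse bound: |9 − (13+1)| = |-5| = 5 ≤ 2√13 ≈ 7.2111 ✓.


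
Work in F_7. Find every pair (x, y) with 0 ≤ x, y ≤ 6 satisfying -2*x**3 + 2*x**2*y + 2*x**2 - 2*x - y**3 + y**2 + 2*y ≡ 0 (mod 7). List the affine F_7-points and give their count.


Affine F_7-points: {(0, 0), (0, 2), (0, 6), (2, 3), (3, 0), (3, 3), (3, 5), (4, 1), (5, 0), (6, 3)}; count = 10.

For each of the 49 pairs (x, y) ∈ F_7², evaluate f(x, y) mod 7. Record the zeros.
  x = 0: [0↦0, 1↦2, 2↦0, 3↦2, 4↦2, 5↦1, 6↦0]  zeros at y ∈ {0, 2, 6}
  x = 1: [0↦5, 1↦2, 2↦2, 3↦6, 4↦1, 5↦2, 6↦3]  zeros at y ∈ ∅
  x = 2: [0↦2, 1↦5, 2↦4, 3↦0, 4↦1, 5↦1, 6↦1]  zeros at y ∈ {3}
  x = 3: [0↦0, 1↦6, 2↦1, 3↦0, 4↦4, 5↦0, 6↦3]  zeros at y ∈ {0, 3, 5}
  x = 4: [0↦1, 1↦0, 2↦2, 3↦1, 4↦5, 5↦1, 6↦4]  zeros at y ∈ {1}
  x = 5: [0↦0, 1↦3, 2↦2, 3↦5, 4↦6, 5↦6, 6↦6]  zeros at y ∈ {0}
  x = 6: [0↦6, 1↦3, 2↦3, 3↦0, 4↦2, 5↦3, 6↦4]  zeros at y ∈ {3}
Collecting zeros: affine points = {(0, 0), (0, 2), (0, 6), (2, 3), (3, 0), (3, 3), (3, 5), (4, 1), (5, 0), (6, 3)}.
Total count |C(F_7)_aff| = 10.


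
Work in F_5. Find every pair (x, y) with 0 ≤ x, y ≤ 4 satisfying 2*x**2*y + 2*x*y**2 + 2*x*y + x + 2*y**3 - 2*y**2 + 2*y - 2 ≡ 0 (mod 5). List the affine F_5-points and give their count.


Affine F_5-points: {(0, 1), (0, 2), (0, 3), (2, 0), (3, 2)}; count = 5.

For each of the 25 pairs (x, y) ∈ F_5², evaluate f(x, y) mod 5. Record the zeros.
  x = 0: [0↦3, 1↦0, 2↦0, 3↦0, 4↦2]  zeros at y ∈ {1, 2, 3}
  x = 1: [0↦4, 1↦2, 2↦2, 3↦1, 4↦1]  zeros at y ∈ ∅
  x = 2: [0↦0, 1↦3, 2↦2, 3↦4, 4↦1]  zeros at y ∈ {0}
  x = 3: [0↦1, 1↦3, 2↦0, 3↦4, 4↦2]  zeros at y ∈ {2}
  x = 4: [0↦2, 1↦2, 2↦1, 3↦1, 4↦4]  zeros at y ∈ ∅
Collecting zeros: affine points = {(0, 1), (0, 2), (0, 3), (2, 0), (3, 2)}.
Total count |C(F_5)_aff| = 5.


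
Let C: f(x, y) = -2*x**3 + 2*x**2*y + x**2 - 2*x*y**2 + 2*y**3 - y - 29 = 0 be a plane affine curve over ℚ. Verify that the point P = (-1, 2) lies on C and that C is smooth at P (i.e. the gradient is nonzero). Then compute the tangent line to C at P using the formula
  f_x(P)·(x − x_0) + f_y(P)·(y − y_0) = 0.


Tangent line at P: -24*x + 33*y - 90 = 0.

Step 1: f(-1, 2) = 0, so P lies on C.
Step 2: partial derivatives
  f_x(x, y) = -6*x**2 + 4*x*y + 2*x - 2*y**2, f_y(x, y) = 2*x**2 - 4*x*y + 6*y**2 - 1.
  f_x(P) = -24, f_y(P) = 33 (gradient nonzero, so P is smooth).
Step 3: tangent line at P: -24·(x − -1) + 33·(y − 2) = 0.
Expanding: -24*x + 33*y - 90 = 0.


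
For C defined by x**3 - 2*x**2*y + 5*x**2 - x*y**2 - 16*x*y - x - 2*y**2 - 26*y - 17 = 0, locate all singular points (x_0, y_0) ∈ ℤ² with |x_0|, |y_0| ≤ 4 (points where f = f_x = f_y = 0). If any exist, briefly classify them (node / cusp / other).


Singular points: {(-3, -2)}; classification: cusp.

Compute partial derivatives:
  f_x = 3*x**2 - 4*x*y + 10*x - y**2 - 16*y - 1.
  f_y = -2*x**2 - 2*x*y - 16*x - 4*y - 26.
Scan x_0 ∈ {−4, ..., 4}. For each x_0, f_y(x_0, y) is a polynomial in y; find its integer roots y ∈ {−4, ..., 4}, then test f_x and f at those candidates.
  x = -4: f_y(-4, y) = 4*y + 6; no integer root y with |y| ≤ 4.
  x = -3: f_y(-3, y) = 2*y + 4; vanishes at y ∈ {-2}. (-3, -2): f_x = 0, f = 0 — SINGULAR.
  x = -2: f_y(-2, y) = -2; no integer root y with |y| ≤ 4.
  x = -1: f_y(-1, y) = -2*y - 12; no integer root y with |y| ≤ 4.
  x = 0: f_y(0, y) = -4*y - 26; no integer root y with |y| ≤ 4.
  x = 1: f_y(1, y) = -6*y - 44; no integer root y with |y| ≤ 4.
  x = 2: f_y(2, y) = -8*y - 66; no integer root y with |y| ≤ 4.
  x = 3: f_y(3, y) = -10*y - 92; no integer root y with |y| ≤ 4.
  x = 4: f_y(4, y) = -12*y - 122; no integer root y with |y| ≤ 4.
Only singular point on the grid: (-3, -2).
Classify: substitute x = -3 + u, y = -2 + v and expand: f = u**3 - 2*u**2*v - u*v**2 + v**2.
No constant or linear terms (consistent with a singular point). Quadratic part: v**2. Cubic part: u**3 - 2*u**2*v - u*v**2.
The quadratic part v**2 is a perfect square, so there is a single (double) tangent line v = 0, i.e. y = -2. Restricting the cubic part to that line (v = 0) leaves u**3 ≠ 0, so f is not divisible by v and the branch is v² ≈ -u**3 to lowest order — this is a cusp.
Classification: cusp.


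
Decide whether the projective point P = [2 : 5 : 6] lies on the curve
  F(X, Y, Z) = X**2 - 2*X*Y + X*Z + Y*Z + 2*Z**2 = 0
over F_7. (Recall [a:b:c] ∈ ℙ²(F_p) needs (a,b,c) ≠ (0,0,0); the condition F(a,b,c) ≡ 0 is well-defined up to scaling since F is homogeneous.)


F(2,5,6) ≡ 0 (mod 7); P is on the curve.

Evaluate F(2, 5, 6) term-by-term (mod 7).
  X**2 ↦ 1·4·1·1 = 4
  -2*X*Y ↦ -2·2·5·1 = -20
  X*Z ↦ 1·2·1·6 = 12
  Y*Z ↦ 1·1·5·6 = 30
  2*Z**2 ↦ 2·1·1·36 = 72
Sum: F(2, 5, 6) = (4) + (-20) + (12) + (30) + (72) = 98.
Reducing mod 7: 98 ≡ 0 (mod 7).
Since F(a, b, c) ≡ 0 (mod 7), P lies on the curve.


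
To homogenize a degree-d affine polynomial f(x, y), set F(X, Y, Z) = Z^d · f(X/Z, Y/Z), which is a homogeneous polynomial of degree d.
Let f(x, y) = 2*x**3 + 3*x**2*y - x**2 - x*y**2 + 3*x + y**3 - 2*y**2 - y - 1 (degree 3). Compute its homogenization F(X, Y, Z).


F(X, Y, Z) = 2*X**3 + 3*X**2*Y - X**2*Z - X*Y**2 + 3*X*Z**2 + Y**3 - 2*Y**2*Z - Y*Z**2 - Z**3

deg(f) = 3.
Substitute x = X/Z, y = Y/Z into f, then multiply by Z^3.
  monomial 2·x^3·y^0 ↦ 2·X^3·Y^0·Z^0.
  monomial 3·x^2·y^1 ↦ 3·X^2·Y^1·Z^0.
  monomial -1·x^2·y^0 ↦ -1·X^2·Y^0·Z^1.
  monomial -1·x^1·y^2 ↦ -1·X^1·Y^2·Z^0.
  monomial 3·x^1·y^0 ↦ 3·X^1·Y^0·Z^2.
  monomial 1·x^0·y^3 ↦ 1·X^0·Y^3·Z^0.
  monomial -2·x^0·y^2 ↦ -2·X^0·Y^2·Z^1.
  monomial -1·x^0·y^1 ↦ -1·X^0·Y^1·Z^2.
  monomial -1·x^0·y^0 ↦ -1·X^0·Y^0·Z^3.
Collecting: F(X, Y, Z) = 2*X**3 + 3*X**2*Y - X**2*Z - X*Y**2 + 3*X*Z**2 + Y**3 - 2*Y**2*Z - Y*Z**2 - Z**3.
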